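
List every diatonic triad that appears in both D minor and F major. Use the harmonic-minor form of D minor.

Dm, Edim, Gm, Bb

Triads in D minor (harmonic minor): Dm (i), Edim (ii°), Faug (III+), Gm (iv), A (V), Bb (VI), C#dim (vii°).
Triads in F major: F (I), Gm (ii), Am (iii), Bb (IV), C (V), Dm (vi), Edim (vii°).
Shared triads with their functions: Dm (i in D minor, vi in F major); Edim (ii° in D minor, vii° in F major); Gm (iv in D minor, ii in F major); Bb (VI in D minor, IV in F major).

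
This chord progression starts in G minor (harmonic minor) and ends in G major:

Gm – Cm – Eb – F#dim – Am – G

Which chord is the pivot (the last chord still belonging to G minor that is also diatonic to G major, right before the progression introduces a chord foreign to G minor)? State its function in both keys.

Chords diatonic to G minor: Gm, Adim, Bbaug, Cm, D, Eb, F#dim.
Reading the progression, the first chord not in that set is Am, so the modulation leaves G minor there.
The chord immediately before Am is F#dim, which is diatonic to both keys: vii° in G minor and vii° in G major.

F#dim — vii° in G minor, vii° in G major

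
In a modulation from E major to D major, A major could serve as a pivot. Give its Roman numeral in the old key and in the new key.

The scale of E major is E F# G# A B C# D#; A is degree 4, and the triad built there (A-C#-E) is major, so it is IV.
The scale of D major is D E F# G A B C#; A is degree 5, and the triad built there (A-C#-E) is major, so it is V.

IV in E major; V in D major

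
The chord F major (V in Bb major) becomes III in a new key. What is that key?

D minor

The numeral III denotes a major triad on scale degree 3. With F on degree 3, the tonic of the new key is D.
Degree 3 carries a major triad in natural-minor keys, so the destination is D minor.
Check: the diatonic triads of D minor (natural minor) are Dm (i), Edim (ii°), F (III), Gm (iv), Am (v), Bb (VI), C (VII) — F major is indeed III.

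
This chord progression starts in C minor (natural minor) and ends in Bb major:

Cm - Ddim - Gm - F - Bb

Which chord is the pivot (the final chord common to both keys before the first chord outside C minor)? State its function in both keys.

Chords diatonic to C minor: Cm, Ddim, Eb, Fm, Gm, Ab, Bb.
Reading the progression, the first chord not in that set is F, so the modulation leaves C minor there.
The chord immediately before F is Gm, which is diatonic to both keys: v in C minor and vi in Bb major.

Gm — v in C minor, vi in Bb major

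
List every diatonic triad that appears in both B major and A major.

C♯m, E

Triads in B major: B major (I), C♯ minor (ii), D♯ minor (iii), E major (IV), F♯ major (V), G♯ minor (vi), A♯ diminished (vii°).
Triads in A major: A major (I), B minor (ii), C♯ minor (iii), D major (IV), E major (V), F♯ minor (vi), G♯ diminished (vii°).
Shared triads with their functions: C♯ minor (ii in B major, iii in A major); E major (IV in B major, V in A major).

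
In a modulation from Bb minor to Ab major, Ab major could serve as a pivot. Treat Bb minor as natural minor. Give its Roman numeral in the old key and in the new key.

VII in Bb minor; I in Ab major

The scale of Bb minor (natural minor) is Bb C Db Eb F Gb Ab; Ab is degree 7, and the triad built there (Ab-C-Eb) is major, so it is VII.
The scale of Ab major is Ab Bb C Db Eb F G; Ab is degree 1, and the triad built there (Ab-C-Eb) is major, so it is I.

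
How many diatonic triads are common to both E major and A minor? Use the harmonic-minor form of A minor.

1

Diatonic triads of E major: E (I), F#m (ii), G#m (iii), A (IV), B (V), C#m (vi), D#dim (vii°).
Diatonic triads of A minor (harmonic minor): Am (i), Bdim (ii°), Caug (III+), Dm (iv), E (V), F (VI), G#dim (vii°).
Matching root and quality in both lists: E.
That gives 1 common triad.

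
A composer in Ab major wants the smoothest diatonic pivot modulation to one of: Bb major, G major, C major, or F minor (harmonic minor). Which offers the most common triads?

F minor

Triads of Ab major: Ab major (I), Bb minor (ii), C minor (iii), Db major (IV), Eb major (V), F minor (vi), G diminished (vii°).
Bb major shares 2: Cm, Eb.
G major shares 0: none.
C major shares 0: none.
F minor (harmonic minor) shares 4: Bbm, Db, Fm, Gdim.
The most common triads (4) are shared with F minor.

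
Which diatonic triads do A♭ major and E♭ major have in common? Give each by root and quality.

Triads in A♭ major: A♭ major (I), B♭ minor (ii), C minor (iii), D♭ major (IV), E♭ major (V), F minor (vi), G diminished (vii°).
Triads in E♭ major: E♭ major (I), F minor (ii), G minor (iii), A♭ major (IV), B♭ major (V), C minor (vi), D diminished (vii°).
Shared triads with their functions: A♭ major (I in A♭ major, IV in E♭ major); C minor (iii in A♭ major, vi in E♭ major); E♭ major (V in A♭ major, I in E♭ major); F minor (vi in A♭ major, ii in E♭ major).

A♭, Cm, E♭, Fm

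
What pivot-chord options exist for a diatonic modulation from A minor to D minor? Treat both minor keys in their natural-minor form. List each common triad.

Am, C, Dm, F

Triads in A minor (natural minor): Am (i), Bdim (ii°), C (III), Dm (iv), Em (v), F (VI), G (VII).
Triads in D minor (natural minor): Dm (i), Edim (ii°), F (III), Gm (iv), Am (v), B♭ (VI), C (VII).
Shared triads with their functions: Am (i in A minor, v in D minor); C (III in A minor, VII in D minor); Dm (iv in A minor, i in D minor); F (VI in A minor, III in D minor).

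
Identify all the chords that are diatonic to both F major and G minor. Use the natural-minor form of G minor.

Triads in F major: F major (I), G minor (ii), A minor (iii), B♭ major (IV), C major (V), D minor (vi), E diminished (vii°).
Triads in G minor (natural minor): G minor (i), A diminished (ii°), B♭ major (III), C minor (iv), D minor (v), E♭ major (VI), F major (VII).
Shared triads with their functions: F major (I in F major, VII in G minor); G minor (ii in F major, i in G minor); B♭ major (IV in F major, III in G minor); D minor (vi in F major, v in G minor).

F, Gm, B♭, Dm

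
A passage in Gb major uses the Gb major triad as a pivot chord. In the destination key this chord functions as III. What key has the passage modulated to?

Eb minor

The numeral III denotes a major triad on scale degree 3. With Gb on degree 3, the tonic of the new key is Eb.
Degree 3 carries a major triad in natural-minor keys, so the destination is Eb minor.
Check: the diatonic triads of Eb minor (natural minor) are Ebm (i), Fdim (ii°), Gb (III), Abm (iv), Bbm (v), Cb (VI), Db (VII) — Gb major is indeed III.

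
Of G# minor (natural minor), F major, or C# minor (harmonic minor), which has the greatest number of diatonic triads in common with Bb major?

Triads of Bb major: Bb major (I), C minor (ii), D minor (iii), Eb major (IV), F major (V), G minor (vi), A diminished (vii°).
G# minor (natural minor) shares 0: none.
F major shares 4: Bb, Dm, F, Gm.
C# minor (harmonic minor) shares 0: none.
The most common triads (4) are shared with F major.

F major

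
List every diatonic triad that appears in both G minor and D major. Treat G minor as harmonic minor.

Triads in G minor (harmonic minor): Gm (i), Adim (ii°), B♭aug (III+), Cm (iv), D (V), E♭ (VI), F♯dim (vii°).
Triads in D major: D (I), Em (ii), F♯m (iii), G (IV), A (V), Bm (vi), C♯dim (vii°).
Shared triads with their functions: D (V in G minor, I in D major).

D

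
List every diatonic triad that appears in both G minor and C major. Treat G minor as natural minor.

Dm, F

Triads in G minor (natural minor): Gm (i), Adim (ii°), Bb (III), Cm (iv), Dm (v), Eb (VI), F (VII).
Triads in C major: C (I), Dm (ii), Em (iii), F (IV), G (V), Am (vi), Bdim (vii°).
Shared triads with their functions: Dm (v in G minor, ii in C major); F (VII in G minor, IV in C major).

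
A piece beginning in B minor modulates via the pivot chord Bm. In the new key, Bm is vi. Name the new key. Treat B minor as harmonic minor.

The numeral vi denotes a minor triad on scale degree 6. With B on degree 6, the tonic of the new key is D.
Degree 6 carries a minor triad in major keys, so the destination is D major.
Check: the diatonic triads of D major are D (I), Em (ii), F#m (iii), G (IV), A (V), Bm (vi), C#dim (vii°) — Bm is indeed vi.

D major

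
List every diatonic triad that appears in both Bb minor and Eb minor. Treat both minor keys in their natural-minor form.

Triads in Bb minor (natural minor): Bb minor (i), C diminished (ii°), Db major (III), Eb minor (iv), F minor (v), Gb major (VI), Ab major (VII).
Triads in Eb minor (natural minor): Eb minor (i), F diminished (ii°), Gb major (III), Ab minor (iv), Bb minor (v), Cb major (VI), Db major (VII).
Shared triads with their functions: Bb minor (i in Bb minor, v in Eb minor); Db major (III in Bb minor, VII in Eb minor); Eb minor (iv in Bb minor, i in Eb minor); Gb major (VI in Bb minor, III in Eb minor).

Bbm, Db, Ebm, Gb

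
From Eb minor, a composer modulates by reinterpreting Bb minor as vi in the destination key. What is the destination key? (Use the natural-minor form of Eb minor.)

Db major

The numeral vi denotes a minor triad on scale degree 6. With Bb on degree 6, the tonic of the new key is Db.
Degree 6 carries a minor triad in major keys, so the destination is Db major.
Check: the diatonic triads of Db major are Db (I), Ebm (ii), Fm (iii), Gb (IV), Ab (V), Bbm (vi), Cdim (vii°) — Bb minor is indeed vi.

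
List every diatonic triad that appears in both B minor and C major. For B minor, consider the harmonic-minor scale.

Triads in B minor (harmonic minor): Bm (i), C#dim (ii°), Daug (III+), Em (iv), F# (V), G (VI), A#dim (vii°).
Triads in C major: C (I), Dm (ii), Em (iii), F (IV), G (V), Am (vi), Bdim (vii°).
Shared triads with their functions: Em (iv in B minor, iii in C major); G (VI in B minor, V in C major).

Em, G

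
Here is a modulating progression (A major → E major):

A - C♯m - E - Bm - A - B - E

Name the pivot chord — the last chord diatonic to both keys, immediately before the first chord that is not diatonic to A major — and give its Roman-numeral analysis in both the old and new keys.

Chords diatonic to A major: A, Bm, C♯m, D, E, F♯m, G♯dim.
Reading the progression, the first chord not in that set is B, so the modulation leaves A major there.
The chord immediately before B is A, which is diatonic to both keys: I in A major and IV in E major.

A — I in A major, IV in E major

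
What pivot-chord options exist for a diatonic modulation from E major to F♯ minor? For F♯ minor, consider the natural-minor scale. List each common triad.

E, F♯m, A, C♯m

Triads in E major: E (I), F♯m (ii), G♯m (iii), A (IV), B (V), C♯m (vi), D♯dim (vii°).
Triads in F♯ minor (natural minor): F♯m (i), G♯dim (ii°), A (III), Bm (iv), C♯m (v), D (VI), E (VII).
Shared triads with their functions: E (I in E major, VII in F♯ minor); F♯m (ii in E major, i in F♯ minor); A (IV in E major, III in F♯ minor); C♯m (vi in E major, v in F♯ minor).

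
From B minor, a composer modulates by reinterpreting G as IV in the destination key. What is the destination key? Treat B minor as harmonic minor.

D major

The numeral IV denotes a major triad on scale degree 4. With G on degree 4, the tonic of the new key is D.
Degree 4 carries a major triad in major keys, so the destination is D major.
Check: the diatonic triads of D major are D (I), Em (ii), F♯m (iii), G (IV), A (V), Bm (vi), C♯dim (vii°) — G is indeed IV.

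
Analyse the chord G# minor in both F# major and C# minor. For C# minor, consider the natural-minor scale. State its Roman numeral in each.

The scale of F# major is F# G# A# B C# D# E#; G# is degree 2, and the triad built there (G#-B-D#) is minor, so it is ii.
The scale of C# minor (natural minor) is C# D# E F# G# A B; G# is degree 5, and the triad built there (G#-B-D#) is minor, so it is v.

ii in F# major; v in C# minor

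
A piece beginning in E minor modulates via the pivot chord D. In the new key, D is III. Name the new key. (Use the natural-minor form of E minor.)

The numeral III denotes a major triad on scale degree 3. With D on degree 3, the tonic of the new key is B.
Degree 3 carries a major triad in natural-minor keys, so the destination is B minor.
Check: the diatonic triads of B minor (natural minor) are Bm (i), C#dim (ii°), D (III), Em (iv), F#m (v), G (VI), A (VII) — D is indeed III.

B minor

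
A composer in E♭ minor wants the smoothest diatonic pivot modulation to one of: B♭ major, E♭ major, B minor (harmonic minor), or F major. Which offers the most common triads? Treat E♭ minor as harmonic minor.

Triads of E♭ minor (harmonic minor): E♭ minor (i), F diminished (ii°), G♭ augmented (III+), A♭ minor (iv), B♭ major (V), C♭ major (VI), D diminished (vii°).
B♭ major shares 1: B♭.
E♭ major shares 2: B♭, Ddim.
B minor (harmonic minor) shares 0: none.
F major shares 1: B♭.
The most common triads (2) are shared with E♭ major.

E♭ major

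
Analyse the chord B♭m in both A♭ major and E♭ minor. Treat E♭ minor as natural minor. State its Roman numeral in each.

ii in A♭ major; v in E♭ minor

The scale of A♭ major is A♭ B♭ C D♭ E♭ F G; B♭ is degree 2, and the triad built there (B♭-D♭-F) is minor, so it is ii.
The scale of E♭ minor (natural minor) is E♭ F G♭ A♭ B♭ C♭ D♭; B♭ is degree 5, and the triad built there (B♭-D♭-F) is minor, so it is v.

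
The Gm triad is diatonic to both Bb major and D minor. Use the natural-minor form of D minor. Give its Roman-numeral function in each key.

The scale of Bb major is Bb C D Eb F G A; G is degree 6, and the triad built there (G-Bb-D) is minor, so it is vi.
The scale of D minor (natural minor) is D E F G A Bb C; G is degree 4, and the triad built there (G-Bb-D) is minor, so it is iv.

vi in Bb major; iv in D minor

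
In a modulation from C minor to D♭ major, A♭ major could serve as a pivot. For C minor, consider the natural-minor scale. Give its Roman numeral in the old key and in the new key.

VI in C minor; V in D♭ major

The scale of C minor (natural minor) is C D E♭ F G A♭ B♭; A♭ is degree 6, and the triad built there (A♭-C-E♭) is major, so it is VI.
The scale of D♭ major is D♭ E♭ F G♭ A♭ B♭ C; A♭ is degree 5, and the triad built there (A♭-C-E♭) is major, so it is V.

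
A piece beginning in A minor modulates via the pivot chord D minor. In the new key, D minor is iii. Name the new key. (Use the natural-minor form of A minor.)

Bb major

The numeral iii denotes a minor triad on scale degree 3. With D on degree 3, the tonic of the new key is Bb.
Degree 3 carries a minor triad in major keys, so the destination is Bb major.
Check: the diatonic triads of Bb major are Bb (I), Cm (ii), Dm (iii), Eb (IV), F (V), Gm (vi), Adim (vii°) — D minor is indeed iii.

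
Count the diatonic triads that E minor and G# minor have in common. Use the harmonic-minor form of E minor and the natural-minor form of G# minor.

1

Diatonic triads of E minor (harmonic minor): E minor (i), F# diminished (ii°), G augmented (III+), A minor (iv), B major (V), C major (VI), D# diminished (vii°).
Diatonic triads of G# minor (natural minor): G# minor (i), A# diminished (ii°), B major (III), C# minor (iv), D# minor (v), E major (VI), F# major (VII).
Matching root and quality in both lists: B major.
That gives 1 common triad.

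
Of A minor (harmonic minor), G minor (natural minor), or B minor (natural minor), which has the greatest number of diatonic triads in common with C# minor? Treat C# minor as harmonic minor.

Triads of C# minor (harmonic minor): C# minor (i), D# diminished (ii°), E augmented (III+), F# minor (iv), G# major (V), A major (VI), B# diminished (vii°).
A minor (harmonic minor) shares 0: none.
G minor (natural minor) shares 0: none.
B minor (natural minor) shares 2: F#m, A.
The most common triads (2) are shared with B minor.

B minor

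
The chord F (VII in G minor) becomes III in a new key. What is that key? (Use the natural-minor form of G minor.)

D minor

The numeral III denotes a major triad on scale degree 3. With F on degree 3, the tonic of the new key is D.
Degree 3 carries a major triad in natural-minor keys, so the destination is D minor.
Check: the diatonic triads of D minor (natural minor) are Dm (i), Edim (ii°), F (III), Gm (iv), Am (v), B♭ (VI), C (VII) — F is indeed III.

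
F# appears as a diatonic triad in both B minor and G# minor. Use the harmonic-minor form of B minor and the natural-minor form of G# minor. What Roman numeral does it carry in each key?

V in B minor; VII in G# minor

The scale of B minor (harmonic minor) is B C# D E F# G A#; F# is degree 5, and the triad built there (F#-A#-C#) is major, so it is V.
The scale of G# minor (natural minor) is G# A# B C# D# E F#; F# is degree 7, and the triad built there (F#-A#-C#) is major, so it is VII.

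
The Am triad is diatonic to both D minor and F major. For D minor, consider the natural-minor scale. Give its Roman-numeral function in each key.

v in D minor; iii in F major

The scale of D minor (natural minor) is D E F G A Bb C; A is degree 5, and the triad built there (A-C-E) is minor, so it is v.
The scale of F major is F G A Bb C D E; A is degree 3, and the triad built there (A-C-E) is minor, so it is iii.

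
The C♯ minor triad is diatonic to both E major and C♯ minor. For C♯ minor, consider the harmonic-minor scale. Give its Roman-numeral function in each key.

vi in E major; i in C♯ minor

The scale of E major is E F♯ G♯ A B C♯ D♯; C♯ is degree 6, and the triad built there (C♯-E-G♯) is minor, so it is vi.
The scale of C♯ minor (harmonic minor) is C♯ D♯ E F♯ G♯ A B♯; C♯ is degree 1, and the triad built there (C♯-E-G♯) is minor, so it is i.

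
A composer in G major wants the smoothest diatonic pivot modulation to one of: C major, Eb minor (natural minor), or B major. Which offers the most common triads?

Triads of G major: G (I), Am (ii), Bm (iii), C (IV), D (V), Em (vi), F#dim (vii°).
C major shares 4: G, Am, C, Em.
Eb minor (natural minor) shares 0: none.
B major shares 0: none.
The most common triads (4) are shared with C major.

C major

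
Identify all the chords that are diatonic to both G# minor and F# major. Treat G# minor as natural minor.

Triads in G# minor (natural minor): G# minor (i), A# diminished (ii°), B major (III), C# minor (iv), D# minor (v), E major (VI), F# major (VII).
Triads in F# major: F# major (I), G# minor (ii), A# minor (iii), B major (IV), C# major (V), D# minor (vi), E# diminished (vii°).
Shared triads with their functions: G# minor (i in G# minor, ii in F# major); B major (III in G# minor, IV in F# major); D# minor (v in G# minor, vi in F# major); F# major (VII in G# minor, I in F# major).

G#m, B, D#m, F#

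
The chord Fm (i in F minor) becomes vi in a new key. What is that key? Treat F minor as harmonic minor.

Ab major

The numeral vi denotes a minor triad on scale degree 6. With F on degree 6, the tonic of the new key is Ab.
Degree 6 carries a minor triad in major keys, so the destination is Ab major.
Check: the diatonic triads of Ab major are Ab (I), Bbm (ii), Cm (iii), Db (IV), Eb (V), Fm (vi), Gdim (vii°) — Fm is indeed vi.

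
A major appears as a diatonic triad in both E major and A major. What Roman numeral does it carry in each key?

IV in E major; I in A major

The scale of E major is E F♯ G♯ A B C♯ D♯; A is degree 4, and the triad built there (A-C♯-E) is major, so it is IV.
The scale of A major is A B C♯ D E F♯ G♯; A is degree 1, and the triad built there (A-C♯-E) is major, so it is I.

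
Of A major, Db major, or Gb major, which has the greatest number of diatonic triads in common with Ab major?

Triads of Ab major: Ab major (I), Bb minor (ii), C minor (iii), Db major (IV), Eb major (V), F minor (vi), G diminished (vii°).
A major shares 0: none.
Db major shares 4: Ab, Bbm, Db, Fm.
Gb major shares 2: Bbm, Db.
The most common triads (4) are shared with Db major.

Db major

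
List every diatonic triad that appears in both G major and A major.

Bm, D

Triads in G major: G major (I), A minor (ii), B minor (iii), C major (IV), D major (V), E minor (vi), F# diminished (vii°).
Triads in A major: A major (I), B minor (ii), C# minor (iii), D major (IV), E major (V), F# minor (vi), G# diminished (vii°).
Shared triads with their functions: B minor (iii in G major, ii in A major); D major (V in G major, IV in A major).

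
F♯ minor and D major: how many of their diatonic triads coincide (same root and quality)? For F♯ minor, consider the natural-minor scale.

4

Diatonic triads of F♯ minor (natural minor): F♯m (i), G♯dim (ii°), A (III), Bm (iv), C♯m (v), D (VI), E (VII).
Diatonic triads of D major: D (I), Em (ii), F♯m (iii), G (IV), A (V), Bm (vi), C♯dim (vii°).
Matching root and quality in both lists: F♯m, A, Bm, D.
That gives 4 common triads.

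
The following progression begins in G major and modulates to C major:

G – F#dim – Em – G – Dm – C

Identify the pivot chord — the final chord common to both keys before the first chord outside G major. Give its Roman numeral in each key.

G — I in G major, V in C major

Chords diatonic to G major: G, Am, Bm, C, D, Em, F#dim.
Reading the progression, the first chord not in that set is Dm, so the modulation leaves G major there.
The chord immediately before Dm is G, which is diatonic to both keys: I in G major and V in C major.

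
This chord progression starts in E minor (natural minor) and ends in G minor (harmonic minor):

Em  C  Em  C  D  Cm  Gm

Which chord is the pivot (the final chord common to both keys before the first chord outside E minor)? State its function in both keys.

D — VII in E minor, V in G minor

Chords diatonic to E minor: Em, F#dim, G, Am, Bm, C, D.
Reading the progression, the first chord not in that set is Cm, so the modulation leaves E minor there.
The chord immediately before Cm is D, which is diatonic to both keys: VII in E minor and V in G minor.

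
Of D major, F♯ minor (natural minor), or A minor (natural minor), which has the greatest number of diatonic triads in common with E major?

F♯ minor

Triads of E major: E major (I), F♯ minor (ii), G♯ minor (iii), A major (IV), B major (V), C♯ minor (vi), D♯ diminished (vii°).
D major shares 2: F♯m, A.
F♯ minor (natural minor) shares 4: E, F♯m, A, C♯m.
A minor (natural minor) shares 0: none.
The most common triads (4) are shared with F♯ minor.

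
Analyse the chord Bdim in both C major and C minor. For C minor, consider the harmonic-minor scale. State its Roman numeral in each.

vii° in C major; vii° in C minor

The scale of C major is C D E F G A B; B is degree 7, and the triad built there (B-D-F) is diminished, so it is vii°.
The scale of C minor (harmonic minor) is C D Eb F G Ab B; B is degree 7, and the triad built there (B-D-F) is diminished, so it is vii°.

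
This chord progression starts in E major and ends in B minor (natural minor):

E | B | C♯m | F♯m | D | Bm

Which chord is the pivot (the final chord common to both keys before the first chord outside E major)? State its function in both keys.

F♯m — ii in E major, v in B minor

Chords diatonic to E major: E, F♯m, G♯m, A, B, C♯m, D♯dim.
Reading the progression, the first chord not in that set is D, so the modulation leaves E major there.
The chord immediately before D is F♯m, which is diatonic to both keys: ii in E major and v in B minor.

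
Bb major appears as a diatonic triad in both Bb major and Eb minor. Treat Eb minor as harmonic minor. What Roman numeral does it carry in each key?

I in Bb major; V in Eb minor

The scale of Bb major is Bb C D Eb F G A; Bb is degree 1, and the triad built there (Bb-D-F) is major, so it is I.
The scale of Eb minor (harmonic minor) is Eb F Gb Ab Bb Cb D; Bb is degree 5, and the triad built there (Bb-D-F) is major, so it is V.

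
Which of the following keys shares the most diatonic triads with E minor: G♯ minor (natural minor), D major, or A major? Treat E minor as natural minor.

D major

Triads of E minor (natural minor): E minor (i), F♯ diminished (ii°), G major (III), A minor (iv), B minor (v), C major (VI), D major (VII).
G♯ minor (natural minor) shares 0: none.
D major shares 4: Em, G, Bm, D.
A major shares 2: Bm, D.
The most common triads (4) are shared with D major.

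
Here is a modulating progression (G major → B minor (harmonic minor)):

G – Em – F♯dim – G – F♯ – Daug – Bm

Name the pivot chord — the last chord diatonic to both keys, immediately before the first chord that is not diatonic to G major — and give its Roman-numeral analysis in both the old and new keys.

G — I in G major, VI in B minor

Chords diatonic to G major: G, Am, Bm, C, D, Em, F♯dim.
Reading the progression, the first chord not in that set is F♯, so the modulation leaves G major there.
The chord immediately before F♯ is G, which is diatonic to both keys: I in G major and VI in B minor.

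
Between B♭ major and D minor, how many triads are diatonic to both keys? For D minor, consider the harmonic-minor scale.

3

Diatonic triads of B♭ major: B♭ (I), Cm (ii), Dm (iii), E♭ (IV), F (V), Gm (vi), Adim (vii°).
Diatonic triads of D minor (harmonic minor): Dm (i), Edim (ii°), Faug (III+), Gm (iv), A (V), B♭ (VI), C♯dim (vii°).
Matching root and quality in both lists: B♭, Dm, Gm.
That gives 3 common triads.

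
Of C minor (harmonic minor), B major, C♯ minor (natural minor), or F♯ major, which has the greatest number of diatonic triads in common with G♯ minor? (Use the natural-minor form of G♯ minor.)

Triads of G♯ minor (natural minor): G♯ minor (i), A♯ diminished (ii°), B major (III), C♯ minor (iv), D♯ minor (v), E major (VI), F♯ major (VII).
C minor (harmonic minor) shares 0: none.
B major shares 7: G♯m, A♯dim, B, C♯m, D♯m, E, F♯.
C♯ minor (natural minor) shares 4: G♯m, B, C♯m, E.
F♯ major shares 4: G♯m, B, D♯m, F♯.
The most common triads (7) are shared with B major.

B major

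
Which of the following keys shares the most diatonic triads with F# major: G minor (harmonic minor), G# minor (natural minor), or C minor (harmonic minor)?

Triads of F# major: F# (I), G#m (ii), A#m (iii), B (IV), C# (V), D#m (vi), E#dim (vii°).
G minor (harmonic minor) shares 0: none.
G# minor (natural minor) shares 4: F#, G#m, B, D#m.
C minor (harmonic minor) shares 0: none.
The most common triads (4) are shared with G# minor.

G# minor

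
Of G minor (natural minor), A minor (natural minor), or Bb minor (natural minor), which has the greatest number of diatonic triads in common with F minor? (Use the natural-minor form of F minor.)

Bb minor

Triads of F minor (natural minor): Fm (i), Gdim (ii°), Ab (III), Bbm (iv), Cm (v), Db (VI), Eb (VII).
G minor (natural minor) shares 2: Cm, Eb.
A minor (natural minor) shares 0: none.
Bb minor (natural minor) shares 4: Fm, Ab, Bbm, Db.
The most common triads (4) are shared with Bb minor.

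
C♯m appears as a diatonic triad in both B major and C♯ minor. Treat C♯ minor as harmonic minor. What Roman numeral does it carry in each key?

The scale of B major is B C♯ D♯ E F♯ G♯ A♯; C♯ is degree 2, and the triad built there (C♯-E-G♯) is minor, so it is ii.
The scale of C♯ minor (harmonic minor) is C♯ D♯ E F♯ G♯ A B♯; C♯ is degree 1, and the triad built there (C♯-E-G♯) is minor, so it is i.

ii in B major; i in C♯ minor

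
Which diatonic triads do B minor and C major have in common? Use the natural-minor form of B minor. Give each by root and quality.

Em, G

Triads in B minor (natural minor): B minor (i), C# diminished (ii°), D major (III), E minor (iv), F# minor (v), G major (VI), A major (VII).
Triads in C major: C major (I), D minor (ii), E minor (iii), F major (IV), G major (V), A minor (vi), B diminished (vii°).
Shared triads with their functions: E minor (iv in B minor, iii in C major); G major (VI in B minor, V in C major).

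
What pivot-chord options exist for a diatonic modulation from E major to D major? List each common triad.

Triads in E major: E (I), F#m (ii), G#m (iii), A (IV), B (V), C#m (vi), D#dim (vii°).
Triads in D major: D (I), Em (ii), F#m (iii), G (IV), A (V), Bm (vi), C#dim (vii°).
Shared triads with their functions: F#m (ii in E major, iii in D major); A (IV in E major, V in D major).

F#m, A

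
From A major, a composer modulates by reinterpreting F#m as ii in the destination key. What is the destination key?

E major

The numeral ii denotes a minor triad on scale degree 2. With F# on degree 2, the tonic of the new key is E.
Degree 2 carries a minor triad in major keys, so the destination is E major.
Check: the diatonic triads of E major are E (I), F#m (ii), G#m (iii), A (IV), B (V), C#m (vi), D#dim (vii°) — F#m is indeed ii.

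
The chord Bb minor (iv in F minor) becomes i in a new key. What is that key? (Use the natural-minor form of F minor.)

Bb minor

The numeral i denotes a minor triad on scale degree 1. With Bb on degree 1, the tonic of the new key is Bb.
Degree 1 carries a minor triad in minor keys, so the destination is Bb minor.
Check: the diatonic triads of Bb minor (natural minor) are Bbm (i), Cdim (ii°), Db (III), Ebm (iv), Fm (v), Gb (VI), Ab (VII) — Bb minor is indeed i.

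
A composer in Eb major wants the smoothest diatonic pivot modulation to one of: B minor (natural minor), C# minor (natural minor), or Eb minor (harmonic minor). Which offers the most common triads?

Triads of Eb major: Eb major (I), F minor (ii), G minor (iii), Ab major (IV), Bb major (V), C minor (vi), D diminished (vii°).
B minor (natural minor) shares 0: none.
C# minor (natural minor) shares 0: none.
Eb minor (harmonic minor) shares 2: Bb, Ddim.
The most common triads (2) are shared with Eb minor.

Eb minor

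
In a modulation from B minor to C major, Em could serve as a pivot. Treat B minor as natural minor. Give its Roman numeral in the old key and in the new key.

The scale of B minor (natural minor) is B C# D E F# G A; E is degree 4, and the triad built there (E-G-B) is minor, so it is iv.
The scale of C major is C D E F G A B; E is degree 3, and the triad built there (E-G-B) is minor, so it is iii.

iv in B minor; iii in C major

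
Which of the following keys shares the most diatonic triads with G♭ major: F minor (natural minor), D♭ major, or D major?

Triads of G♭ major: G♭ (I), A♭m (ii), B♭m (iii), C♭ (IV), D♭ (V), E♭m (vi), Fdim (vii°).
F minor (natural minor) shares 2: B♭m, D♭.
D♭ major shares 4: G♭, B♭m, D♭, E♭m.
D major shares 0: none.
The most common triads (4) are shared with D♭ major.

D♭ major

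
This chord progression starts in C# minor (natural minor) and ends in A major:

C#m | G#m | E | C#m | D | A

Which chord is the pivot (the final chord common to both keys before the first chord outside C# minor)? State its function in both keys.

C#m — i in C# minor, iii in A major

Chords diatonic to C# minor: C#m, D#dim, E, F#m, G#m, A, B.
Reading the progression, the first chord not in that set is D, so the modulation leaves C# minor there.
The chord immediately before D is C#m, which is diatonic to both keys: i in C# minor and iii in A major.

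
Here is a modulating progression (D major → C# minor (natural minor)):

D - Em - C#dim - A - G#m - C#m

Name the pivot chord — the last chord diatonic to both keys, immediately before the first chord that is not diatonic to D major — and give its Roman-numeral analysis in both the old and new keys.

A — V in D major, VI in C# minor

Chords diatonic to D major: D, Em, F#m, G, A, Bm, C#dim.
Reading the progression, the first chord not in that set is G#m, so the modulation leaves D major there.
The chord immediately before G#m is A, which is diatonic to both keys: V in D major and VI in C# minor.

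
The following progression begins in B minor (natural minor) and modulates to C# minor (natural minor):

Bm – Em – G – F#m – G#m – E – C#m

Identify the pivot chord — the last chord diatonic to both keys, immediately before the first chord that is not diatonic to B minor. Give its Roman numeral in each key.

F#m — v in B minor, iv in C# minor

Chords diatonic to B minor: Bm, C#dim, D, Em, F#m, G, A.
Reading the progression, the first chord not in that set is G#m, so the modulation leaves B minor there.
The chord immediately before G#m is F#m, which is diatonic to both keys: v in B minor and iv in C# minor.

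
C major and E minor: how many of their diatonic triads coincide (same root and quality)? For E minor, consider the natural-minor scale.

4

Diatonic triads of C major: C (I), Dm (ii), Em (iii), F (IV), G (V), Am (vi), Bdim (vii°).
Diatonic triads of E minor (natural minor): Em (i), F#dim (ii°), G (III), Am (iv), Bm (v), C (VI), D (VII).
Matching root and quality in both lists: C, Em, G, Am.
That gives 4 common triads.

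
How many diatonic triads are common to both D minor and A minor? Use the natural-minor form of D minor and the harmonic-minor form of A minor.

3

Diatonic triads of D minor (natural minor): Dm (i), Edim (ii°), F (III), Gm (iv), Am (v), Bb (VI), C (VII).
Diatonic triads of A minor (harmonic minor): Am (i), Bdim (ii°), Caug (III+), Dm (iv), E (V), F (VI), G#dim (vii°).
Matching root and quality in both lists: Dm, F, Am.
That gives 3 common triads.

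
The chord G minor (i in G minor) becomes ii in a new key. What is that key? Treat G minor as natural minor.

The numeral ii denotes a minor triad on scale degree 2. With G on degree 2, the tonic of the new key is F.
Degree 2 carries a minor triad in major keys, so the destination is F major.
Check: the diatonic triads of F major are F (I), Gm (ii), Am (iii), Bb (IV), C (V), Dm (vi), Edim (vii°) — G minor is indeed ii.

F major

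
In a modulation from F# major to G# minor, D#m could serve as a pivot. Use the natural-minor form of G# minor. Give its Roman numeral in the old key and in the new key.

The scale of F# major is F# G# A# B C# D# E#; D# is degree 6, and the triad built there (D#-F#-A#) is minor, so it is vi.
The scale of G# minor (natural minor) is G# A# B C# D# E F#; D# is degree 5, and the triad built there (D#-F#-A#) is minor, so it is v.

vi in F# major; v in G# minor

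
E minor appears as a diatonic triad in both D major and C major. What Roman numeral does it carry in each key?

The scale of D major is D E F# G A B C#; E is degree 2, and the triad built there (E-G-B) is minor, so it is ii.
The scale of C major is C D E F G A B; E is degree 3, and the triad built there (E-G-B) is minor, so it is iii.

ii in D major; iii in C major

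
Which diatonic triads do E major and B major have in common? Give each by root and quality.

Triads in E major: E major (I), F# minor (ii), G# minor (iii), A major (IV), B major (V), C# minor (vi), D# diminished (vii°).
Triads in B major: B major (I), C# minor (ii), D# minor (iii), E major (IV), F# major (V), G# minor (vi), A# diminished (vii°).
Shared triads with their functions: E major (I in E major, IV in B major); G# minor (iii in E major, vi in B major); B major (V in E major, I in B major); C# minor (vi in E major, ii in B major).

E, G#m, B, C#m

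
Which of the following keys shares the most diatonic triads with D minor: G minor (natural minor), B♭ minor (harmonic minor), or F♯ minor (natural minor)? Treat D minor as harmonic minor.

G minor

Triads of D minor (harmonic minor): D minor (i), E diminished (ii°), F augmented (III+), G minor (iv), A major (V), B♭ major (VI), C♯ diminished (vii°).
G minor (natural minor) shares 3: Dm, Gm, B♭.
B♭ minor (harmonic minor) shares 0: none.
F♯ minor (natural minor) shares 1: A.
The most common triads (3) are shared with G minor.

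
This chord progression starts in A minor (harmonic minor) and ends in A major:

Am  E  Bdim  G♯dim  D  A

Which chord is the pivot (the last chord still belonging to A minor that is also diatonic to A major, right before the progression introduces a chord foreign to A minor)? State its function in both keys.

G♯dim — vii° in A minor, vii° in A major

Chords diatonic to A minor: Am, Bdim, Caug, Dm, E, F, G♯dim.
Reading the progression, the first chord not in that set is D, so the modulation leaves A minor there.
The chord immediately before D is G♯dim, which is diatonic to both keys: vii° in A minor and vii° in A major.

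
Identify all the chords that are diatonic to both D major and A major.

D, F♯m, A, Bm

Triads in D major: D (I), Em (ii), F♯m (iii), G (IV), A (V), Bm (vi), C♯dim (vii°).
Triads in A major: A (I), Bm (ii), C♯m (iii), D (IV), E (V), F♯m (vi), G♯dim (vii°).
Shared triads with their functions: D (I in D major, IV in A major); F♯m (iii in D major, vi in A major); A (V in D major, I in A major); Bm (vi in D major, ii in A major).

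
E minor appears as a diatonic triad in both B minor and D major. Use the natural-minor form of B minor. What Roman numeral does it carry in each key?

iv in B minor; ii in D major

The scale of B minor (natural minor) is B C# D E F# G A; E is degree 4, and the triad built there (E-G-B) is minor, so it is iv.
The scale of D major is D E F# G A B C#; E is degree 2, and the triad built there (E-G-B) is minor, so it is ii.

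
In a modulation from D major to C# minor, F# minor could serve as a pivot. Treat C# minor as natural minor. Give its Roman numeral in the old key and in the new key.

The scale of D major is D E F# G A B C#; F# is degree 3, and the triad built there (F#-A-C#) is minor, so it is iii.
The scale of C# minor (natural minor) is C# D# E F# G# A B; F# is degree 4, and the triad built there (F#-A-C#) is minor, so it is iv.

iii in D major; iv in C# minor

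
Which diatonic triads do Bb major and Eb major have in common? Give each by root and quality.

Triads in Bb major: Bb major (I), C minor (ii), D minor (iii), Eb major (IV), F major (V), G minor (vi), A diminished (vii°).
Triads in Eb major: Eb major (I), F minor (ii), G minor (iii), Ab major (IV), Bb major (V), C minor (vi), D diminished (vii°).
Shared triads with their functions: Bb major (I in Bb major, V in Eb major); C minor (ii in Bb major, vi in Eb major); Eb major (IV in Bb major, I in Eb major); G minor (vi in Bb major, iii in Eb major).

Bb, Cm, Eb, Gm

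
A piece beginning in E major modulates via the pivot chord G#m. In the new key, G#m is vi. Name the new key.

The numeral vi denotes a minor triad on scale degree 6. With G# on degree 6, the tonic of the new key is B.
Degree 6 carries a minor triad in major keys, so the destination is B major.
Check: the diatonic triads of B major are B (I), C#m (ii), D#m (iii), E (IV), F# (V), G#m (vi), A#dim (vii°) — G#m is indeed vi.

B major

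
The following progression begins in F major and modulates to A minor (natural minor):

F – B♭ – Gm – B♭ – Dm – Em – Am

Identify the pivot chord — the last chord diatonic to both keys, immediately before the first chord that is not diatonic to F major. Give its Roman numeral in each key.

Chords diatonic to F major: F, Gm, Am, B♭, C, Dm, Edim.
Reading the progression, the first chord not in that set is Em, so the modulation leaves F major there.
The chord immediately before Em is Dm, which is diatonic to both keys: vi in F major and iv in A minor.

Dm — vi in F major, iv in A minor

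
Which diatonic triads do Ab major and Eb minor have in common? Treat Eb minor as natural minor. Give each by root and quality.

Bbm, Db

Triads in Ab major: Ab (I), Bbm (ii), Cm (iii), Db (IV), Eb (V), Fm (vi), Gdim (vii°).
Triads in Eb minor (natural minor): Ebm (i), Fdim (ii°), Gb (III), Abm (iv), Bbm (v), Cb (VI), Db (VII).
Shared triads with their functions: Bbm (ii in Ab major, v in Eb minor); Db (IV in Ab major, VII in Eb minor).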